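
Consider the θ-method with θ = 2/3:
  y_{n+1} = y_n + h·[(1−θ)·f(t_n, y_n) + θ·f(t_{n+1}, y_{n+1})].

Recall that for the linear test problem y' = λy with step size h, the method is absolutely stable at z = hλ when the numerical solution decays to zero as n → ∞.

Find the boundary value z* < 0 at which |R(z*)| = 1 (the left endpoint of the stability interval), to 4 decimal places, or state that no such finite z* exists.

(−∞, 0) — no finite endpoint.

Test eqn y'=λy, z=hλ:
  y_{n+1} = y_n + z·[1/3·y_n + 2/3·y_{n+1}] ⇒ (1 − 2/3z)y_{n+1} = (1 + 1/3z)y_n
  so R(z) = (1 + 1/3z)/(1 − 2/3z).

Need |R(x)|<1, x<0.
x=-0.73: |R|=0.5090
x=-2: |R|=0.1429
x=-10: |R|=0.3043
x=-100: |R|=0.4778
θ=2/3≥1/2 ⇒ |1+1/3x|<|1−2/3x| ∀x<0 ⇒ stable on all of ℝ⁻.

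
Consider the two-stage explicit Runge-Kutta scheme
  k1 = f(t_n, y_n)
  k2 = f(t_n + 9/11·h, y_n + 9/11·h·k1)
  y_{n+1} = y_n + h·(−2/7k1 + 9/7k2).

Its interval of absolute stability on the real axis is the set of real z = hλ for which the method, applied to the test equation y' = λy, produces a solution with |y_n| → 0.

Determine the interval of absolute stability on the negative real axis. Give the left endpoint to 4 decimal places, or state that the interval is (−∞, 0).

Test eqn y'=λy, z=hλ:
  k1=λy_n ⇒ h·k1=z·y_n;  k2=λ(1+9/11z)y_n ⇒ h·k2=z(1+9/11z)y_n
  y_{n+1}/y_n = 1 − 2/7z + 9/7z(1+9/11z) = 1 + z + 81/77z²
  R(z) = 1 + z + 81/77z².

Find x<0 with |R(x)|<1.
x=-0.55: |R|=0.7682
R=1: x+81/77x²=0 ⇒ x=−77/81=-0.9506; min R=1−1/(4·81/77)=0.7623>−1
Confirm numerically:
  x=-0.784: |R|=0.86259 <1
  x=-0.783: |R|=0.86194 <1
  x=-0.530: |R|=0.76549 <1
  x=-1.384: |R|=1.63096 >1
  x=-1.084: |R|=1.15210 >1
So |R|<1 on (-0.9506, 0).

z∈(-0.9506,0).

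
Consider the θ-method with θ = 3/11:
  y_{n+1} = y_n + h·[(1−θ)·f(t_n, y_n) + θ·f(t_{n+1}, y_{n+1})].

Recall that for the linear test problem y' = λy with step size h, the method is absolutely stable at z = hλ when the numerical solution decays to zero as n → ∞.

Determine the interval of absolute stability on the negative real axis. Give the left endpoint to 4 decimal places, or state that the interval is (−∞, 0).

On y'=λy, z=hλ:
  y_{n+1} = y_n + z·[8/11·y_n + 3/11·y_{n+1}] ⇒ (1 − 3/11z)y_{n+1} = (1 + 8/11z)y_n
  Hence R(z) = (1 + 8/11z)/(1 − 3/11z).

Need |R(x)|<1, x<0.
x=-1.67: |R|=0.1474
R=−1: 1+8/11x = −1+3/11x ⇒ -5/11x=2 ⇒ x=2/(-5/11)=-4.4000
Confirm numerically:
  x=-3.947: |R|=0.90084 <1
  x=-3.744: |R|=0.85246 <1
  x=-2.676: |R|=0.54698 <1
  x=-4.974: |R|=1.11072 >1
  x=-4.968: |R|=1.10964 >1
  x=-4.913: |R|=1.09965 >1
Stable set (-4.4000, 0).

z∈(-4.4000,0).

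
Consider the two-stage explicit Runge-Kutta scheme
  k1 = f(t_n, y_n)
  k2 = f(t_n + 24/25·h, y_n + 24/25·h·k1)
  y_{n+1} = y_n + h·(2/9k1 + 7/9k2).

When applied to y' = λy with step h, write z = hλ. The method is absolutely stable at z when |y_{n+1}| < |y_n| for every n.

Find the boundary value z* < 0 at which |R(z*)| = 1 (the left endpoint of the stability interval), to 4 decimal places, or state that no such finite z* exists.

Set f=λy, z=hλ:
  k1=λy_n ⇒ h·k1=z·y_n;  k2=λ(1+24/25z)y_n ⇒ h·k2=z(1+24/25z)y_n
  y_{n+1}/y_n = 1 + 2/9z + 7/9z(1+24/25z) = 1 + z + 56/75z²
  Hence R(z) = 1 + z + 56/75z².

Need |R(x)|<1, x<0.
x=-0.7: |R|=0.6659
R=1: x+56/75x²=0 ⇒ x=−75/56=-1.3393; min R=1−1/(4·56/75)=0.6652>−1
Confirm numerically:
  x=-1.191: |R|=0.86813 <1
  x=-1.187: |R|=0.86503 <1
  x=-1.106: |R|=0.80735 <1
  x=-0.814: |R|=0.68074 <1
  x=-1.453: |R|=1.12337 >1
  x=-1.363: |R|=1.02413 >1
So |R|<1 on (-1.3393, 0).

z* = -1.3393.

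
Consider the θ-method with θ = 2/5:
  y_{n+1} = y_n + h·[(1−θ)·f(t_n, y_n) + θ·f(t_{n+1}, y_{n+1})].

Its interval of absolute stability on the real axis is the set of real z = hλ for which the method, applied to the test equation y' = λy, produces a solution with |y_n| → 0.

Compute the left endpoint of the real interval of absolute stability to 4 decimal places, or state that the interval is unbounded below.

On y'=λy, z=hλ:
  y_{n+1} = y_n + z·[3/5·y_n + 2/5·y_{n+1}] ⇒ (1 − 2/5z)y_{n+1} = (1 + 3/5z)y_n
  so R(z) = (1 + 3/5z)/(1 − 2/5z).

Solve |R(x)|<1 on ℝ⁻.
x=-1.7: |R|=0.0119
R=−1: 1+3/5x = −1+2/5x ⇒ -1/5x=2 ⇒ x=2/(-1/5)=-10.0000
Confirm numerically:
  x=-9.538: |R|=0.98081 <1
  x=-8.488: |R|=0.93120 <1
  x=-7.897: |R|=0.89887 <1
  x=-10.337: |R|=1.01313 >1
  x=-10.103: |R|=1.00409 >1
Stable set (-10.0000, 0).

z* = -10.0000.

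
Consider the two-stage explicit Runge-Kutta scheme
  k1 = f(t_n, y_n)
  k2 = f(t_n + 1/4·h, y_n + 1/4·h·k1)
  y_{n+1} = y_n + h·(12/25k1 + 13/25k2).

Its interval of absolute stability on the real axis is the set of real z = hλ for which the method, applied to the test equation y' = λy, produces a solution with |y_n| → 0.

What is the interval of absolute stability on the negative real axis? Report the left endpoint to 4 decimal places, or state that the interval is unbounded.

On y'=λy, z=hλ:
  k1=λy_n ⇒ h·k1=z·y_n;  k2=λ(1+1/4z)y_n ⇒ h·k2=z(1+1/4z)y_n
  y_{n+1}/y_n = 1 + 12/25z + 13/25z(1+1/4z) = 1 + z + 13/100z²
  so R(z) = 1 + z + 13/100z².

Find x<0 with |R(x)|<1.
x=-0.61: |R|=0.4384
R=1: x+13/100x²=0 ⇒ x=−100/13=-7.6923; min R=1−1/(4·13/100)=-0.9231>−1
Confirm numerically:
  x=-6.766: |R|=0.18524 <1
  x=-5.119: |R|=0.71246 <1
  x=-3.709: |R|=0.92063 <1
  x=-3.171: |R|=0.86382 <1
  x=-8.136: |R|=1.46928 >1
  x=-7.864: |R|=1.17552 >1
Stable set (-7.6923, 0).

z∈(-7.6923,0).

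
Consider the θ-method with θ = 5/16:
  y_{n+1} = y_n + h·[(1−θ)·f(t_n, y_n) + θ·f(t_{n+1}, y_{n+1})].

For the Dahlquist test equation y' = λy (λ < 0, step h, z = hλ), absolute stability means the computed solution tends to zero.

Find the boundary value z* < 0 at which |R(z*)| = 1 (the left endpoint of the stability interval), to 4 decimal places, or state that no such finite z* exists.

left endpoint -5.3333.

With y'=λy (z=hλ):
  y_{n+1} = y_n + z·[11/16·y_n + 5/16·y_{n+1}] ⇒ (1 − 5/16z)y_{n+1} = (1 + 11/16z)y_n
  so R(z) = (1 + 11/16z)/(1 − 5/16z).

Boundary: |R(x)|=1, x<0.
x=-0.65: |R|=0.4597
R=−1: 1+11/16x = −1+5/16x ⇒ -3/8x=2 ⇒ x=2/(-3/8)=-5.3333
Confirm numerically:
  x=-4.946: |R|=0.94294 <1
  x=-4.806: |R|=0.92096 <1
  x=-2.967: |R|=0.53955 <1
  x=-2.899: |R|=0.52104 <1
  x=-5.816: |R|=1.06424 >1
  x=-5.793: |R|=1.06134 >1
  x=-5.598: |R|=1.03610 >1
So |R|<1 on (-5.3333, 0).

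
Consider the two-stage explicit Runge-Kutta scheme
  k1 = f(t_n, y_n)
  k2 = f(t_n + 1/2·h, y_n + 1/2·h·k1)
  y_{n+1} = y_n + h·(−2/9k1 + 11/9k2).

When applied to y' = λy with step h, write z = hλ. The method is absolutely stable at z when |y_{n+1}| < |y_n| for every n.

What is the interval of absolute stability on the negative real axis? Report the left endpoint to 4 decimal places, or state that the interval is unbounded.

z∈(-1.6364,0).

On y'=λy, z=hλ:
  k1=λy_n ⇒ h·k1=z·y_n;  k2=λ(1+1/2z)y_n ⇒ h·k2=z(1+1/2z)y_n
  y_{n+1}/y_n = 1 − 2/9z + 11/9z(1+1/2z) = 1 + z + 11/18z²
  so R(z) = 1 + z + 11/18z².

Solve |R(x)|<1 on ℝ⁻.
x=-1.4: |R|=0.7978
R=1: x+11/18x²=0 ⇒ x=−18/11=-1.6364; min R=1−1/(4·11/18)=0.5909>−1
Confirm numerically:
  x=-1.541: |R|=0.91019 <1
  x=-1.279: |R|=0.72068 <1
  x=-1.141: |R|=0.65459 <1
  x=-0.898: |R|=0.59480 <1
  x=-1.949: |R|=1.37237 >1
  x=-1.940: |R|=1.35998 >1
  x=-1.897: |R|=1.30215 >1
Stable set (-1.6364, 0).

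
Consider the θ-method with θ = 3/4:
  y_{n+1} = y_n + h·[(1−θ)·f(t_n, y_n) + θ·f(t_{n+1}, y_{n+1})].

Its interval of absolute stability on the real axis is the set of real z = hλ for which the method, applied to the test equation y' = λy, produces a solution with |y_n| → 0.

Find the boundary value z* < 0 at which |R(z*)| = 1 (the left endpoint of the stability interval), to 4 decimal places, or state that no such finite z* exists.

interval (−∞, 0).

Test eqn y'=λy, z=hλ:
  y_{n+1} = y_n + z·[1/4·y_n + 3/4·y_{n+1}] ⇒ (1 − 3/4z)y_{n+1} = (1 + 1/4z)y_n
  R(z) = (1 + 1/4z)/(1 − 3/4z).

Boundary: |R(x)|=1, x<0.
x=-0.84: |R|=0.4847
x=-2: |R|=0.2000
x=-10: |R|=0.1765
x=-100: |R|=0.3158
θ=3/4≥1/2 ⇒ |1+1/4x|<|1−3/4x| ∀x<0 ⇒ unbounded interval.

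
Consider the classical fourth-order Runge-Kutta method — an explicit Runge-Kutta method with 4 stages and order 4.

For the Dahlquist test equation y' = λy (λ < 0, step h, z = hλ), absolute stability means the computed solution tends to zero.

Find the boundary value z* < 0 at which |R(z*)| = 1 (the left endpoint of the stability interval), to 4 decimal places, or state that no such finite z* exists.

Set f=λy, z=hλ:
  order 4, 4-stage ⇒ R(z)=1+z+z^2/2+z^3/6+z^4/24
  (e.g. R(-1.79)=0.28392, |R|=0.28392)

Find x<0 with |R(x)|<1.
x=-1.79: |R|=0.2839
|R(-3.12)|=1.6336 |R(-1.97)|=0.3238 |R(-1.45)|=0.2773
Bisect:
  x_lo=-3.6339 |R|=3.2368  x_hi=-0.3421 |R|=0.7103
  mid=-1.98803 |R|=0.32942 →hi
  mid=-2.81098 |R|=1.03942 →lo
  mid=-2.39951 |R|=0.55799 →hi
  mid=-2.60524 |R|=0.76078 →hi
  mid=-2.70811 |R|=0.88973 →hi
  mid=-2.75954 |R|=0.96187 →hi
  mid=-2.78526 |R|=0.99995 →hi
  mid=-2.79812 |R|=1.01951 →lo
  ...
  [-2.78546,-2.78526] ⇒ x*=-2.7853
Interval (-2.7853, 0).

z* = -2.7853.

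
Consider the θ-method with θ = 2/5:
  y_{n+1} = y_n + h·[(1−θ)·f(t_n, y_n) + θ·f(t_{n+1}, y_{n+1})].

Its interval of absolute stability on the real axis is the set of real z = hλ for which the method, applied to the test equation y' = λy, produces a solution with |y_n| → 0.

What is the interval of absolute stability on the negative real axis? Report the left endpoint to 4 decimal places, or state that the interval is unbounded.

On y'=λy, z=hλ:
  y_{n+1} = y_n + z·[3/5·y_n + 2/5·y_{n+1}] ⇒ (1 − 2/5z)y_{n+1} = (1 + 3/5z)y_n
  R(z) = (1 + 3/5z)/(1 − 2/5z).

Find x<0 with |R(x)|<1.
x=-0.43: |R|=0.6331
R=−1: 1+3/5x = −1+2/5x ⇒ -1/5x=2 ⇒ x=2/(-1/5)=-10.0000
Confirm numerically:
  x=-7.639: |R|=0.88357 <1
  x=-7.454: |R|=0.87211 <1
  x=-5.361: |R|=0.70494 <1
  x=-10.535: |R|=1.02052 >1
  x=-10.362: |R|=1.01407 >1
  x=-10.057: |R|=1.00227 >1
Stable set (-10.0000, 0).

z∈(-10.0000,0).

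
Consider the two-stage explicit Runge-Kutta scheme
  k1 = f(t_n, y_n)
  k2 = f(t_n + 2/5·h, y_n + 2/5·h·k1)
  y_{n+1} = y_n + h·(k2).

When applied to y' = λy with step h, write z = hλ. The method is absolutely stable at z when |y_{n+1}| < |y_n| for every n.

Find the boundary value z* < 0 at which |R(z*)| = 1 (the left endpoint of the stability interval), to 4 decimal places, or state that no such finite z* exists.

Test eqn y'=λy, z=hλ:
  k1=λy_n ⇒ h·k1=z·y_n;  k2=λ(1+2/5z)y_n ⇒ h·k2=z(1+2/5z)y_n
  y_{n+1}/y_n = 1 + z(1+2/5z) = 1 + z + 2/5z²
  ⇒ R(z) = 1 + z + 2/5z².

Need |R(x)|<1, x<0.
x=-0.8: |R|=0.4560
R=1: x+2/5x²=0 ⇒ x=−5/2=-2.5000; min R=1−1/(4·2/5)=0.3750>−1
Confirm numerically:
  x=-2.446: |R|=0.94717 <1
  x=-2.229: |R|=0.75838 <1
  x=-2.035: |R|=0.62149 <1
  x=-1.478: |R|=0.39579 <1
  x=-3.073: |R|=1.70433 >1
  x=-2.918: |R|=1.48789 >1
  x=-2.601: |R|=1.10508 >1
So |R|<1 on (-2.5000, 0).

z* = -2.5000.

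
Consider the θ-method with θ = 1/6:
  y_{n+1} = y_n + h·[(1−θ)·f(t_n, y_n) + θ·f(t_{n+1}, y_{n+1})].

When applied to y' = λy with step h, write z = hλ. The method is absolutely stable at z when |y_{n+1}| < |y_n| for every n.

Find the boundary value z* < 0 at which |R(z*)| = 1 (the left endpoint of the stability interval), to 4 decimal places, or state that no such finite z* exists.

With y'=λy (z=hλ):
  y_{n+1} = y_n + z·[5/6·y_n + 1/6·y_{n+1}] ⇒ (1 − 1/6z)y_{n+1} = (1 + 5/6z)y_n
  ⇒ R(z) = (1 + 5/6z)/(1 − 1/6z).

Solve |R(x)|<1 on ℝ⁻.
x=-0.69: |R|=0.3812
R=−1: 1+5/6x = −1+1/6x ⇒ -2/3x=2 ⇒ x=2/(-2/3)=-3.0000
Confirm numerically:
  x=-2.872: |R|=0.94229 <1
  x=-2.761: |R|=0.89088 <1
  x=-1.864: |R|=0.42218 <1
  x=-3.379: |R|=1.16164 >1
  x=-3.296: |R|=1.12737 >1
  x=-3.147: |R|=1.06428 >1
So |R|<1 on (-3.0000, 0).

left endpoint -3.0000.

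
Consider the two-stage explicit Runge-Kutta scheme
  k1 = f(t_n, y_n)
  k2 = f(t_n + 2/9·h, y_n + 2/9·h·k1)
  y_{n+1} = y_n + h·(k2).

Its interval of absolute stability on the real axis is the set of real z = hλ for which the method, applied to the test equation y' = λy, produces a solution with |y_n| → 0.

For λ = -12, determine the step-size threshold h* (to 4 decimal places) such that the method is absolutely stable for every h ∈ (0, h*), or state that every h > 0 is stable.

Set f=λy, z=hλ:
  k1=λy_n ⇒ h·k1=z·y_n;  k2=λ(1+2/9z)y_n ⇒ h·k2=z(1+2/9z)y_n
  y_{n+1}/y_n = 1 + z(1+2/9z) = 1 + z + 2/9z²
  so R(z) = 1 + z + 2/9z².

Solve |R(x)|<1 on ℝ⁻.
x=-0.99: |R|=0.2278
R=1: x+2/9x²=0 ⇒ x=−9/2=-4.5000; min R=1−1/(4·2/9)=-0.1250>−1
Confirm numerically:
  x=-4.165: |R|=0.68994 <1
  x=-3.876: |R|=0.46253 <1
  x=-2.314: |R|=0.12409 <1
  x=-4.774: |R|=1.29068 >1
  x=-4.670: |R|=1.17642 >1
  x=-4.623: |R|=1.12636 >1
So |R|<1 on (-4.5000, 0).

(-4.5000,0); λ=-12 ⇒ h* = (9/2)/12 = 0.3750.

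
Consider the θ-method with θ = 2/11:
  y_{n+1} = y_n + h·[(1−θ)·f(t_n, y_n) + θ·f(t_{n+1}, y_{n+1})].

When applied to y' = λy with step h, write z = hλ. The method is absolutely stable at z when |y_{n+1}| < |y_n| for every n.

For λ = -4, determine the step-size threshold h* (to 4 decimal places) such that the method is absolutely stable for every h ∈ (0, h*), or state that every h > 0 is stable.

(-3.1429,0); λ=-4 ⇒ h* = (22/7)/4 = 0.7857.

Test eqn y'=λy, z=hλ:
  y_{n+1} = y_n + z·[9/11·y_n + 2/11·y_{n+1}] ⇒ (1 − 2/11z)y_{n+1} = (1 + 9/11z)y_n
  R(z) = (1 + 9/11z)/(1 − 2/11z).

Boundary: |R(x)|=1, x<0.
x=-0.71: |R|=0.3712
R=−1: 1+9/11x = −1+2/11x ⇒ -7/11x=2 ⇒ x=2/(-7/11)=-3.1429
Confirm numerically:
  x=-3.086: |R|=0.97682 <1
  x=-2.328: |R|=0.63567 <1
  x=-1.656: |R|=0.27278 <1
  x=-3.396: |R|=1.09960 >1
  x=-3.389: |R|=1.09692 >1
  x=-3.293: |R|=1.05976 >1
So |R|<1 on (-3.1429, 0).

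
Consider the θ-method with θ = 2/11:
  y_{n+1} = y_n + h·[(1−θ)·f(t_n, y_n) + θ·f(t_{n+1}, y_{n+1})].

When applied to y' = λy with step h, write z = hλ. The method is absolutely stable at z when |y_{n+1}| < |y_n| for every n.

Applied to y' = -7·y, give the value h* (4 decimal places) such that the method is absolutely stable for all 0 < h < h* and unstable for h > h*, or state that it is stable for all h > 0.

With y'=λy (z=hλ):
  y_{n+1} = y_n + z·[9/11·y_n + 2/11·y_{n+1}] ⇒ (1 − 2/11z)y_{n+1} = (1 + 9/11z)y_n
  ⇒ R(z) = (1 + 9/11z)/(1 − 2/11z).

Boundary: |R(x)|=1, x<0.
x=-0.33: |R|=0.6887
R=−1: 1+9/11x = −1+2/11x ⇒ -7/11x=2 ⇒ x=2/(-7/11)=-3.1429
Confirm numerically:
  x=-1.665: |R|=0.27809 <1
  x=-1.605: |R|=0.24243 <1
  x=-1.601: |R|=0.24004 <1
  x=-1.521: |R|=0.19150 <1
  x=-3.520: |R|=1.14634 >1
  x=-3.181: |R|=1.01538 >1
So |R|<1 on (-3.1429, 0).

(-3.1429,0); λ=-7 ⇒ h* = (22/7)/7 = 0.4490.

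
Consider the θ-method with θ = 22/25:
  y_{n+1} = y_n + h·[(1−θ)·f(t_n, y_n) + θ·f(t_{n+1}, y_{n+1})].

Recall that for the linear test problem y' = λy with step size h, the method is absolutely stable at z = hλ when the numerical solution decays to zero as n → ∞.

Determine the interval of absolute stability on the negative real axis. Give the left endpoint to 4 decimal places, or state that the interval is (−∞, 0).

(−∞, 0) — no finite endpoint.

With y'=λy (z=hλ):
  y_{n+1} = y_n + z·[3/25·y_n + 22/25·y_{n+1}] ⇒ (1 − 22/25z)y_{n+1} = (1 + 3/25z)y_n
  ⇒ R(z) = (1 + 3/25z)/(1 − 22/25z).

Need |R(x)|<1, x<0.
x=-1.8: |R|=0.3034
x=-2: |R|=0.2754
x=-10: |R|=0.0204
x=-100: |R|=0.1236
θ=22/25≥1/2 ⇒ |1+3/25x|<|1−22/25x| ∀x<0 ⇒ stable on all of ℝ⁻.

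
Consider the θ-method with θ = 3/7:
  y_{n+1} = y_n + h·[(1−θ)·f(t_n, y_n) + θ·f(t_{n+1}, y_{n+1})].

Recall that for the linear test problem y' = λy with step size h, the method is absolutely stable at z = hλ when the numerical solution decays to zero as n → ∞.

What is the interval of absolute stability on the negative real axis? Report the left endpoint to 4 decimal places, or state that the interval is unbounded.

z∈(-14.0000,0).

On y'=λy, z=hλ:
  y_{n+1} = y_n + z·[4/7·y_n + 3/7·y_{n+1}] ⇒ (1 − 3/7z)y_{n+1} = (1 + 4/7z)y_n
  R(z) = (1 + 4/7z)/(1 − 3/7z).

Find x<0 with |R(x)|<1.
x=-1.16: |R|=0.2252
R=−1: 1+4/7x = −1+3/7x ⇒ -1/7x=2 ⇒ x=2/(-1/7)=-14.0000
Confirm numerically:
  x=-12.054: |R|=0.95491 <1
  x=-11.059: |R|=0.92680 <1
  x=-10.559: |R|=0.91103 <1
  x=-14.539: |R|=1.01065 >1
  x=-14.526: |R|=1.01040 >1
Interval (-14.0000, 0).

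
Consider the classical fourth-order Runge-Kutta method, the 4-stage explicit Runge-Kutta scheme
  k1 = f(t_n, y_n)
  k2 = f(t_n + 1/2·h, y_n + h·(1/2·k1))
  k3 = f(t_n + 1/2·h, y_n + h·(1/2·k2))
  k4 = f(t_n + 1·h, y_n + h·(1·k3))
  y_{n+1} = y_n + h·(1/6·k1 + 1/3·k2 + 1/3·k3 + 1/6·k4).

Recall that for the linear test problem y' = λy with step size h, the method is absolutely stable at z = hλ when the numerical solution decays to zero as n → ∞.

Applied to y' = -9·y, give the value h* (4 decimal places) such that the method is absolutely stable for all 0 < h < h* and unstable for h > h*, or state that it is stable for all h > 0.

(-2.7853,0); λ=-9 ⇒ h* = 0.3095.

Test eqn y'=λy, z=hλ:
  order 4, 4-stage ⇒ R(z)=1+z+z^2/2+z^3/6+z^4/24
  (e.g. R(-0.73)=0.48345, |R|=0.48345)

Solve |R(x)|<1 on ℝ⁻.
x=-0.73: |R|=0.4834
|R(-2.79)|=1.0071 |R(-1.67)|=0.2723 |R(-0.66)|=0.5178
Bisect:
  x_lo=-3.2350 |R|=1.9184  x_hi=-0.1510 |R|=0.8599
  mid=-1.69297 |R|=0.27367 →hi
  mid=-2.46398 |R|=0.61421 →hi
  mid=-2.84948 |R|=1.10117 →lo
  mid=-2.65673 |R|=0.82285 →hi
  mid=-2.75310 |R|=0.95254 →hi
  mid=-2.80129 |R|=1.02439 →lo
  mid=-2.77720 |R|=0.98786 →hi
  mid=-2.78925 |R|=1.00597 →lo
  mid=-2.78322 |R|=0.99688 →hi
  ...
  [-2.78548,-2.78529] ⇒ x*=-2.7853
So |R|<1 on (-2.7853, 0).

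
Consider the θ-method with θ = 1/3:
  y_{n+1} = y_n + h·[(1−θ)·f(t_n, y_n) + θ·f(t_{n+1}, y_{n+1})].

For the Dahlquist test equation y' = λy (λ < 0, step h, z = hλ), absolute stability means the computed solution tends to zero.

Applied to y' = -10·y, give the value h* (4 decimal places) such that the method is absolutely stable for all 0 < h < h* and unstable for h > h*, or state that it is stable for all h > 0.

(-6.0000,0); λ=-10 ⇒ h* = (6)/10 = 0.6000.

On y'=λy, z=hλ:
  y_{n+1} = y_n + z·[2/3·y_n + 1/3·y_{n+1}] ⇒ (1 − 1/3z)y_{n+1} = (1 + 2/3z)y_n
  R(z) = (1 + 2/3z)/(1 − 1/3z).

Boundary: |R(x)|=1, x<0.
x=-0.73: |R|=0.4129
R=−1: 1+2/3x = −1+1/3x ⇒ -1/3x=2 ⇒ x=2/(-1/3)=-6.0000
Confirm numerically:
  x=-4.067: |R|=0.72648 <1
  x=-2.930: |R|=0.48229 <1
  x=-2.711: |R|=0.42409 <1
  x=-2.668: |R|=0.41214 <1
  x=-6.408: |R|=1.04337 >1
  x=-6.028: |R|=1.00310 >1
Stable set (-6.0000, 0).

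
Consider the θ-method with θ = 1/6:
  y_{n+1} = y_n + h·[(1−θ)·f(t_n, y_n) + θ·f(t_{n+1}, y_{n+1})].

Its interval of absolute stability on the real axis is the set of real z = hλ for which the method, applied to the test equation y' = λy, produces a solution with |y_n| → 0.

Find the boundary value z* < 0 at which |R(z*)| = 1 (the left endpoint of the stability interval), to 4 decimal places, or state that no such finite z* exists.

z* = -3.0000.

Set f=λy, z=hλ:
  y_{n+1} = y_n + z·[5/6·y_n + 1/6·y_{n+1}] ⇒ (1 − 1/6z)y_{n+1} = (1 + 5/6z)y_n
  so R(z) = (1 + 5/6z)/(1 − 1/6z).

Boundary: |R(x)|=1, x<0.
x=-0.92: |R|=0.2023
R=−1: 1+5/6x = −1+1/6x ⇒ -2/3x=2 ⇒ x=2/(-2/3)=-3.0000
Confirm numerically:
  x=-2.734: |R|=0.87818 <1
  x=-2.311: |R|=0.66839 <1
  x=-2.242: |R|=0.63213 <1
  x=-2.010: |R|=0.50562 <1
  x=-3.549: |R|=1.22997 >1
  x=-3.281: |R|=1.12111 >1
  x=-3.096: |R|=1.04222 >1
Interval (-3.0000, 0).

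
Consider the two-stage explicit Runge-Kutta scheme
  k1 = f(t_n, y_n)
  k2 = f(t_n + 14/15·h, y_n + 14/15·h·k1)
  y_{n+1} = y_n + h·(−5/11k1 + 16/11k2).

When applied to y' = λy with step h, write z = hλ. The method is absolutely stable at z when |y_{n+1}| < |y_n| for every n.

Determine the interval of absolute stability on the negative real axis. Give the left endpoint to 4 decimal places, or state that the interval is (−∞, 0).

Set f=λy, z=hλ:
  k1=λy_n ⇒ h·k1=z·y_n;  k2=λ(1+14/15z)y_n ⇒ h·k2=z(1+14/15z)y_n
  y_{n+1}/y_n = 1 − 5/11z + 16/11z(1+14/15z) = 1 + z + 224/165z²
  R(z) = 1 + z + 224/165z².

Boundary: |R(x)|=1, x<0.
x=-1.67: |R|=3.1161
R=1: x+224/165x²=0 ⇒ x=−165/224=-0.7366; min R=1−1/(4·224/165)=0.8158>−1
Confirm numerically:
  x=-0.539: |R|=0.85540 <1
  x=-0.484: |R|=0.83402 <1
  x=-0.341: |R|=0.81686 <1
  x=-1.158: |R|=1.66246 >1
  x=-1.102: |R|=1.54665 >1
  x=-1.026: |R|=1.40309 >1
Interval (-0.7366, 0).

z∈(-0.7366,0).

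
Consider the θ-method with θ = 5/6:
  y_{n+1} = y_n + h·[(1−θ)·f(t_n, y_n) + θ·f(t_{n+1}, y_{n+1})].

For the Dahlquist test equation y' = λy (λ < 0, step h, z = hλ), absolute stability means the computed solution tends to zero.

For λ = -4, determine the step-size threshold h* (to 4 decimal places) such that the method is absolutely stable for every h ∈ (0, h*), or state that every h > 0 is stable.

With y'=λy (z=hλ):
  y_{n+1} = y_n + z·[1/6·y_n + 5/6·y_{n+1}] ⇒ (1 − 5/6z)y_{n+1} = (1 + 1/6z)y_n
  ⇒ R(z) = (1 + 1/6z)/(1 − 5/6z).

Solve |R(x)|<1 on ℝ⁻.
x=-0.44: |R|=0.6780
x=-2: |R|=0.2500
x=-10: |R|=0.0714
x=-100: |R|=0.1858
θ=5/6≥1/2 ⇒ |1+1/6x|<|1−5/6x| ∀x<0 ⇒ stable on all of ℝ⁻.

(−∞, 0) — no finite endpoint. Any h>0 works for λ=-4.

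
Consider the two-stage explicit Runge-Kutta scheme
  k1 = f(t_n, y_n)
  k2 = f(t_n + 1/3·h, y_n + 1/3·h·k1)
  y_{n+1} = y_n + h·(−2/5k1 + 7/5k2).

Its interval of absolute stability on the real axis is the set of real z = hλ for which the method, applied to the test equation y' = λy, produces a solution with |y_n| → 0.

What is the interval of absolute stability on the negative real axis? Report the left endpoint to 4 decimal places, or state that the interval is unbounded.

z∈(-2.1429,0).

Set f=λy, z=hλ:
  k1=λy_n ⇒ h·k1=z·y_n;  k2=λ(1+1/3z)y_n ⇒ h·k2=z(1+1/3z)y_n
  y_{n+1}/y_n = 1 − 2/5z + 7/5z(1+1/3z) = 1 + z + 7/15z²
  ⇒ R(z) = 1 + z + 7/15z².

Find x<0 with |R(x)|<1.
x=-1.21: |R|=0.4732
R=1: x+7/15x²=0 ⇒ x=−15/7=-2.1429; min R=1−1/(4·7/15)=0.4643>−1
Confirm numerically:
  x=-1.803: |R|=0.71404 <1
  x=-1.695: |R|=0.64575 <1
  x=-1.295: |R|=0.48761 <1
  x=-0.915: |R|=0.47571 <1
  x=-2.593: |R|=1.54470 >1
  x=-2.405: |R|=1.29421 >1
  x=-2.210: |R|=1.06925 >1
Stable set (-2.1429, 0).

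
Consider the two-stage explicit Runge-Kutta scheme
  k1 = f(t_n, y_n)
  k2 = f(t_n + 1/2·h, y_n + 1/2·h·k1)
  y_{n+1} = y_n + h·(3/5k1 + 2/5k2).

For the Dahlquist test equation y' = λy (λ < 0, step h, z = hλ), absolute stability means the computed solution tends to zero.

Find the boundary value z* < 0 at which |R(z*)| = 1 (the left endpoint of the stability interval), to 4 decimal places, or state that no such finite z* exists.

z* = -5.0000.

Set f=λy, z=hλ:
  k1=λy_n ⇒ h·k1=z·y_n;  k2=λ(1+1/2z)y_n ⇒ h·k2=z(1+1/2z)y_n
  y_{n+1}/y_n = 1 + 3/5z + 2/5z(1+1/2z) = 1 + z + 1/5z²
  Hence R(z) = 1 + z + 1/5z².

Solve |R(x)|<1 on ℝ⁻.
x=-1.72: |R|=0.1283
R=1: x+1/5x²=0 ⇒ x=−5=-5.0000; min R=1−1/(4·1/5)=-0.2500>−1
Confirm numerically:
  x=-4.787: |R|=0.79607 <1
  x=-2.544: |R|=0.24961 <1
  x=-2.140: |R|=0.22408 <1
  x=-2.090: |R|=0.21638 <1
  x=-5.478: |R|=1.52370 >1
  x=-5.226: |R|=1.23622 >1
So |R|<1 on (-5.0000, 0).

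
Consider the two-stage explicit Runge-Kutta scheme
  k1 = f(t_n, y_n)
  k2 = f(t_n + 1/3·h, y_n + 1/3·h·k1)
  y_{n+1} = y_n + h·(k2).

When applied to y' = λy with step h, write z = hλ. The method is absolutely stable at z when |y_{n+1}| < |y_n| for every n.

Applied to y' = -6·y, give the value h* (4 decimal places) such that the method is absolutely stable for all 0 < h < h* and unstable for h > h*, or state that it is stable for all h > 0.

(-3.0000,0); λ=-6 ⇒ h* = (3)/6 = 0.5000.

On y'=λy, z=hλ:
  k1=λy_n ⇒ h·k1=z·y_n;  k2=λ(1+1/3z)y_n ⇒ h·k2=z(1+1/3z)y_n
  y_{n+1}/y_n = 1 + z(1+1/3z) = 1 + z + 1/3z²
  so R(z) = 1 + z + 1/3z².

Need |R(x)|<1, x<0.
x=-0.67: |R|=0.4796
R=1: x+1/3x²=0 ⇒ x=−3=-3.0000; min R=1−1/(4·1/3)=0.2500>−1
Confirm numerically:
  x=-2.737: |R|=0.76006 <1
  x=-2.449: |R|=0.55020 <1
  x=-2.034: |R|=0.34505 <1
  x=-1.833: |R|=0.28696 <1
  x=-3.508: |R|=1.59402 >1
  x=-3.501: |R|=1.58467 >1
  x=-3.032: |R|=1.03234 >1
Stable set (-3.0000, 0).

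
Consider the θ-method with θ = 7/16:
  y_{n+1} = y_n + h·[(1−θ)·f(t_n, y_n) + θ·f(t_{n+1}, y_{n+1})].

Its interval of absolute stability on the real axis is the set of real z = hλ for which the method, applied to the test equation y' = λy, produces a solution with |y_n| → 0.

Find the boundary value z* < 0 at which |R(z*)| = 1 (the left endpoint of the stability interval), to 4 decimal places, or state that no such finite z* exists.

left endpoint -16.0000.

On y'=λy, z=hλ:
  y_{n+1} = y_n + z·[9/16·y_n + 7/16·y_{n+1}] ⇒ (1 − 7/16z)y_{n+1} = (1 + 9/16z)y_n
  Hence R(z) = (1 + 9/16z)/(1 − 7/16z).

Find x<0 with |R(x)|<1.
x=-0.55: |R|=0.5567
R=−1: 1+9/16x = −1+7/16x ⇒ -1/8x=2 ⇒ x=2/(-1/8)=-16.0000
Confirm numerically:
  x=-14.327: |R|=0.97123 <1
  x=-14.043: |R|=0.96576 <1
  x=-12.062: |R|=0.92158 <1
  x=-16.548: |R|=1.00831 >1
  x=-16.312: |R|=1.00479 >1
Stable set (-16.0000, 0).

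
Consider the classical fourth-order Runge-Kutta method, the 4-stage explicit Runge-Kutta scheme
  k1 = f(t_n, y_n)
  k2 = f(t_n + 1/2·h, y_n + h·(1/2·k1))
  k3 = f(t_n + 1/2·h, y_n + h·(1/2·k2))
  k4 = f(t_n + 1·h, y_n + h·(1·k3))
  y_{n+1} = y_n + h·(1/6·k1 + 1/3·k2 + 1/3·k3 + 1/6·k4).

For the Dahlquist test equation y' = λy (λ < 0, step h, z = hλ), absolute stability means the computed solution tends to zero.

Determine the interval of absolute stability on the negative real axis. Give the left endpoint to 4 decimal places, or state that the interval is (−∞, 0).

Test eqn y'=λy, z=hλ:
  order 4, 4-stage ⇒ R(z)=1+z+z^2/2+z^3/6+z^4/24
  (e.g. R(-1.74)=0.27773, |R|=0.27773)

Find x<0 with |R(x)|<1.
x=-1.74: |R|=0.2777
|R(-2.59)|=0.7433 |R(-2.31)|=0.4901 |R(-2.14)|=0.3903
Bisect:
  x_lo=-3.1049 |R|=1.5989  x_hi=-0.2452 |R|=0.7825
  mid=-1.67505 |R|=0.27256 →hi
  mid=-2.38996 |R|=0.55020 →hi
  mid=-2.74742 |R|=0.94438 →hi
  mid=-2.92614 |R|=1.23397 →lo
  mid=-2.83678 |R|=1.08044 →lo
  mid=-2.79210 |R|=1.01031 →lo
  mid=-2.76976 |R|=0.97683 →hi
  mid=-2.78093 |R|=0.99344 →hi
  ...
  [-2.78547,-2.78529] ⇒ x*=-2.7853
So |R|<1 on (-2.7853, 0).

(-2.7853, 0).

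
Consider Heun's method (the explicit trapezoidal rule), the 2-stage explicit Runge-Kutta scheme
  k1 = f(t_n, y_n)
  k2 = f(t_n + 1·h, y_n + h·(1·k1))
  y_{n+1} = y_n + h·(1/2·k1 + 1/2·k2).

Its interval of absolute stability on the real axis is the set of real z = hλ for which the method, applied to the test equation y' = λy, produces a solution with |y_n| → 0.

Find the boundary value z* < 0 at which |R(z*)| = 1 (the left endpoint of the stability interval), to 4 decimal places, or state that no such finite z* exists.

left endpoint -2.0000.

On y'=λy, z=hλ:
  order 2, 2-stage ⇒ R(z)=1+z+z^2/2
  (e.g. R(-1.75)=0.78125, |R|=0.78125)

Boundary: |R(x)|=1, x<0.
x=-1.75: |R|=0.7812
|R(-1.21)|=0.5221 |R(-1.13)|=0.5085 |R(-0.99)|=0.5000
Bisect:
  x_lo=-2.6316 |R|=1.8310  x_hi=-0.3209 |R|=0.7306
  mid=-1.47621 |R|=0.61339 →hi
  mid=-2.05389 |R|=1.05534 →lo
  mid=-1.76505 |R|=0.79265 →hi
  mid=-1.90947 |R|=0.91357 →hi
  mid=-1.98168 |R|=0.98185 →hi
  mid=-2.01779 |R|=1.01795 →lo
  mid=-1.99974 |R|=0.99974 →hi
  mid=-2.00876 |R|=1.00880 →lo
  mid=-2.00425 |R|=1.00426 →lo
  mid=-2.00199 |R|=1.00199 →lo
  ...
  [-2.00002,-1.99988] ⇒ x*=-2.0000
Stable set (-2.0000, 0).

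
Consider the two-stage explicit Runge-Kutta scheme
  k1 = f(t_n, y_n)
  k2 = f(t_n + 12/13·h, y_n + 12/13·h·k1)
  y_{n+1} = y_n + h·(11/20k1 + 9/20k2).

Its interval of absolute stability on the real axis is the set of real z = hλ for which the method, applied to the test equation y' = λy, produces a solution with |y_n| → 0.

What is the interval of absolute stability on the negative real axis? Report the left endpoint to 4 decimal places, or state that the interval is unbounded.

Set f=λy, z=hλ:
  k1=λy_n ⇒ h·k1=z·y_n;  k2=λ(1+12/13z)y_n ⇒ h·k2=z(1+12/13z)y_n
  y_{n+1}/y_n = 1 + 11/20z + 9/20z(1+12/13z) = 1 + z + 27/65z²
  ⇒ R(z) = 1 + z + 27/65z².

Need |R(x)|<1, x<0.
x=-1.1: |R|=0.4026
R=1: x+27/65x²=0 ⇒ x=−65/27=-2.4074; min R=1−1/(4·27/65)=0.3981>−1
Confirm numerically:
  x=-2.209: |R|=0.81794 <1
  x=-1.602: |R|=0.46404 <1
  x=-1.565: |R|=0.45237 <1
  x=-2.768: |R|=1.41460 >1
  x=-2.680: |R|=1.30346 >1
  x=-2.460: |R|=1.05374 >1
Interval (-2.4074, 0).

z∈(-2.4074,0).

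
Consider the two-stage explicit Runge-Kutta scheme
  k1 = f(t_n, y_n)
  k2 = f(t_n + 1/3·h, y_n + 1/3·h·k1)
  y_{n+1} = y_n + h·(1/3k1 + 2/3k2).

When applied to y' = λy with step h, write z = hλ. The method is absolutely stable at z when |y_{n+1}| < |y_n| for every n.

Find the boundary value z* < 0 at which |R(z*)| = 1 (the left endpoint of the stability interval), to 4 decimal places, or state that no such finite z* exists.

With y'=λy (z=hλ):
  k1=λy_n ⇒ h·k1=z·y_n;  k2=λ(1+1/3z)y_n ⇒ h·k2=z(1+1/3z)y_n
  y_{n+1}/y_n = 1 + 1/3z + 2/3z(1+1/3z) = 1 + z + 2/9z²
  R(z) = 1 + z + 2/9z².

Need |R(x)|<1, x<0.
x=-0.79: |R|=0.3487
R=1: x+2/9x²=0 ⇒ x=−9/2=-4.5000; min R=1−1/(4·2/9)=-0.1250>−1
Confirm numerically:
  x=-4.148: |R|=0.67553 <1
  x=-4.130: |R|=0.66042 <1
  x=-3.460: |R|=0.20036 <1
  x=-2.098: |R|=0.11987 <1
  x=-4.874: |R|=1.40508 >1
  x=-4.661: |R|=1.16676 >1
So |R|<1 on (-4.5000, 0).

z* = -4.5000.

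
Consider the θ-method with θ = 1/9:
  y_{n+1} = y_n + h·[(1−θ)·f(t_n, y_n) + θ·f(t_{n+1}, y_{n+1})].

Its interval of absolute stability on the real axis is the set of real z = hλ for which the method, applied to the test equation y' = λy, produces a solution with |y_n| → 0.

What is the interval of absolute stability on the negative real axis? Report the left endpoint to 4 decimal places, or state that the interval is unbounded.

(-2.5714, 0).

Test eqn y'=λy, z=hλ:
  y_{n+1} = y_n + z·[8/9·y_n + 1/9·y_{n+1}] ⇒ (1 − 1/9z)y_{n+1} = (1 + 8/9z)y_n
  so R(z) = (1 + 8/9z)/(1 − 1/9z).

Need |R(x)|<1, x<0.
x=-0.87: |R|=0.2067
R=−1: 1+8/9x = −1+1/9x ⇒ -7/9x=2 ⇒ x=2/(-7/9)=-2.5714
Confirm numerically:
  x=-1.801: |R|=0.50069 <1
  x=-1.720: |R|=0.44403 <1
  x=-1.286: |R|=0.12522 <1
  x=-2.732: |R|=1.09581 >1
  x=-2.628: |R|=1.03406 >1
Interval (-2.5714, 0).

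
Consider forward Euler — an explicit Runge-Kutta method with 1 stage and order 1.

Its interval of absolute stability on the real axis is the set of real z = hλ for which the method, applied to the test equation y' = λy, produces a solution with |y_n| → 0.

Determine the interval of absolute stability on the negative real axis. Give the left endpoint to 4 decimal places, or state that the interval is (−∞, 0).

z∈(-2.0000,0).

Set f=λy, z=hλ:
  order 1, 1-stage ⇒ R(z)=1+z
  (e.g. R(-1.35)=-0.35000, |R|=0.35000)

Need |R(x)|<1, x<0.
x=-1.35: |R|=0.3500
|R(-2.38)|=1.3800 |R(-2.37)|=1.3700 |R(-1.22)|=0.2200
Bisect:
  x_lo=-2.7570 |R|=1.7570  x_hi=-0.2961 |R|=0.7039
  mid=-1.52653 |R|=0.52653 →hi
  mid=-2.14175 |R|=1.14175 →lo
  mid=-1.83414 |R|=0.83414 →hi
  mid=-1.98794 |R|=0.98794 →hi
  mid=-2.06485 |R|=1.06485 →lo
  mid=-2.02640 |R|=1.02640 →lo
  mid=-2.00717 |R|=1.00717 →lo
  mid=-1.99756 |R|=0.99756 →hi
  mid=-2.00236 |R|=1.00236 →lo
  mid=-1.99996 |R|=0.99996 →hi
  ...
  [-2.00011,-1.99996] ⇒ x*=-2.0000
So |R|<1 on (-2.0000, 0).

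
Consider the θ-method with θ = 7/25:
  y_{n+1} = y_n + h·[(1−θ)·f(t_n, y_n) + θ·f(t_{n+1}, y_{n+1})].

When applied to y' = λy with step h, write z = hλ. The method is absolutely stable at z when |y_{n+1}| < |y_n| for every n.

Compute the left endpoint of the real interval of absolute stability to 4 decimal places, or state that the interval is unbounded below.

z* = -4.5455.

Set f=λy, z=hλ:
  y_{n+1} = y_n + z·[18/25·y_n + 7/25·y_{n+1}] ⇒ (1 − 7/25z)y_{n+1} = (1 + 18/25z)y_n
  R(z) = (1 + 18/25z)/(1 − 7/25z).

Need |R(x)|<1, x<0.
x=-0.47: |R|=0.5847
R=−1: 1+18/25x = −1+7/25x ⇒ -11/25x=2 ⇒ x=2/(-11/25)=-4.5455
Confirm numerically:
  x=-3.805: |R|=0.84226 <1
  x=-3.152: |R|=0.67432 <1
  x=-2.994: |R|=0.62866 <1
  x=-1.977: |R|=0.27256 <1
  x=-5.114: |R|=1.10287 >1
  x=-5.071: |R|=1.09556 >1
  x=-4.585: |R|=1.00762 >1
Interval (-4.5455, 0).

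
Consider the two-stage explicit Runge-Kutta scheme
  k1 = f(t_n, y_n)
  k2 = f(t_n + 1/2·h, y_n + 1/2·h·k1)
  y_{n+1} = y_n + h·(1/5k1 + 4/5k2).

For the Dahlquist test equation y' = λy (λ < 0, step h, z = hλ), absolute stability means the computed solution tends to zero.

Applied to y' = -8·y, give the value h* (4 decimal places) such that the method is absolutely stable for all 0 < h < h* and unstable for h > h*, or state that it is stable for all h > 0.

Set f=λy, z=hλ:
  k1=λy_n ⇒ h·k1=z·y_n;  k2=λ(1+1/2z)y_n ⇒ h·k2=z(1+1/2z)y_n
  y_{n+1}/y_n = 1 + 1/5z + 4/5z(1+1/2z) = 1 + z + 2/5z²
  R(z) = 1 + z + 2/5z².

Boundary: |R(x)|=1, x<0.
x=-0.46: |R|=0.6246
R=1: x+2/5x²=0 ⇒ x=−5/2=-2.5000; min R=1−1/(4·2/5)=0.3750>−1
Confirm numerically:
  x=-1.702: |R|=0.45672 <1
  x=-1.506: |R|=0.40121 <1
  x=-1.028: |R|=0.39471 <1
  x=-3.009: |R|=1.61263 >1
  x=-2.862: |R|=1.41442 >1
  x=-2.678: |R|=1.19067 >1
Stable set (-2.5000, 0).

(-2.5000,0); λ=-8 ⇒ h* = (5/2)/8 = 0.3125.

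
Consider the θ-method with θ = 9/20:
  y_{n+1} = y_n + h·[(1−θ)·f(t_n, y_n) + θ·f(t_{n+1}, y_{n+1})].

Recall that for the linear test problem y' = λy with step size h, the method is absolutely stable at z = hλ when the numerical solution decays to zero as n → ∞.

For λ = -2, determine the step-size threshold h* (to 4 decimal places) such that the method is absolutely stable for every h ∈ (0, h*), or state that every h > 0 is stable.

(-20.0000,0); λ=-2 ⇒ h* = (20)/2 = 10.0000.

On y'=λy, z=hλ:
  y_{n+1} = y_n + z·[11/20·y_n + 9/20·y_{n+1}] ⇒ (1 − 9/20z)y_{n+1} = (1 + 11/20z)y_n
  Hence R(z) = (1 + 11/20z)/(1 − 9/20z).

Boundary: |R(x)|=1, x<0.
x=-0.57: |R|=0.5464
R=−1: 1+11/20x = −1+9/20x ⇒ -1/10x=2 ⇒ x=2/(-1/10)=-20.0000
Confirm numerically:
  x=-17.869: |R|=0.97643 <1
  x=-15.910: |R|=0.94987 <1
  x=-14.504: |R|=0.92698 <1
  x=-14.460: |R|=0.92620 <1
  x=-20.361: |R|=1.00355 >1
  x=-20.268: |R|=1.00265 >1
  x=-20.225: |R|=1.00223 >1
Stable set (-20.0000, 0).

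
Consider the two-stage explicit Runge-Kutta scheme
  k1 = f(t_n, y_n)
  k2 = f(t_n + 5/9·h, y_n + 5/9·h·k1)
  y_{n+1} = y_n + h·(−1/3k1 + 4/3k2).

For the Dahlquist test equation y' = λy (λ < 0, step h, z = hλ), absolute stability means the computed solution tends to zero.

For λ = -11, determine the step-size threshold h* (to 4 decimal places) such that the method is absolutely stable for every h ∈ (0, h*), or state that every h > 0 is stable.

(-1.3500,0); λ=-11 ⇒ h* = (27/20)/11 = 0.1227.

With y'=λy (z=hλ):
  k1=λy_n ⇒ h·k1=z·y_n;  k2=λ(1+5/9z)y_n ⇒ h·k2=z(1+5/9z)y_n
  y_{n+1}/y_n = 1 − 1/3z + 4/3z(1+5/9z) = 1 + z + 20/27z²
  R(z) = 1 + z + 20/27z².

Boundary: |R(x)|=1, x<0.
x=-1.58: |R|=1.2692
R=1: x+20/27x²=0 ⇒ x=−27/20=-1.3500; min R=1−1/(4·20/27)=0.6625>−1
Confirm numerically:
  x=-1.323: |R|=0.97354 <1
  x=-0.751: |R|=0.66678 <1
  x=-0.545: |R|=0.67502 <1
  x=-1.885: |R|=1.74702 >1
  x=-1.802: |R|=1.60334 >1
  x=-1.580: |R|=1.26919 >1
Stable set (-1.3500, 0).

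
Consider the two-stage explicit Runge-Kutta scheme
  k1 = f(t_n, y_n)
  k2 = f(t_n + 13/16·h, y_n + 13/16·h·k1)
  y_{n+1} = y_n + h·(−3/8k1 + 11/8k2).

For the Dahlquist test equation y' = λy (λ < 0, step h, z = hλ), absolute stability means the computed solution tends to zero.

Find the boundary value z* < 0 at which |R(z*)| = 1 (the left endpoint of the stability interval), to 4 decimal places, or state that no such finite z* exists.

On y'=λy, z=hλ:
  k1=λy_n ⇒ h·k1=z·y_n;  k2=λ(1+13/16z)y_n ⇒ h·k2=z(1+13/16z)y_n
  y_{n+1}/y_n = 1 − 3/8z + 11/8z(1+13/16z) = 1 + z + 143/128z²
  so R(z) = 1 + z + 143/128z².

Solve |R(x)|<1 on ℝ⁻.
x=-1.1: |R|=1.2518
R=1: x+143/128x²=0 ⇒ x=−128/143=-0.8951; min R=1−1/(4·143/128)=0.7762>−1
Confirm numerically:
  x=-0.618: |R|=0.80868 <1
  x=-0.587: |R|=0.79795 <1
  x=-0.499: |R|=0.77918 <1
  x=-1.462: |R|=1.92593 >1
  x=-1.322: |R|=1.63049 >1
Stable set (-0.8951, 0).

z* = -0.8951.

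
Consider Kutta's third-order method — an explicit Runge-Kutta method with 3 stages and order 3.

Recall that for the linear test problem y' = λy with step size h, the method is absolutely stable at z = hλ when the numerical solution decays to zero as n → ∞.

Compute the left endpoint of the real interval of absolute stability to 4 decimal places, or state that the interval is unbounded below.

Set f=λy, z=hλ:
  order 3, 3-stage ⇒ R(z)=1+z+z^2/2+z^3/6
  (e.g. R(-0.42)=0.65585, |R|=0.65585)

Solve |R(x)|<1 on ℝ⁻.
x=-0.42: |R|=0.6559
|R(-1.92)|=0.2564 |R(-1.25)|=0.2057 |R(-0.99)|=0.3383
Bisect:
  x_lo=-3.2693 |R|=2.7492  x_hi=-0.3680 |R|=0.6914
  mid=-1.81867 |R|=0.16745 →hi
  mid=-2.54401 |R|=1.05214 →lo
  mid=-2.18134 |R|=0.53211 →hi
  mid=-2.36267 |R|=0.76972 →hi
  mid=-2.45334 |R|=0.90496 →hi
  mid=-2.49867 |R|=0.97701 →hi
  mid=-2.52134 |R|=1.01419 →lo
  mid=-2.51001 |R|=0.99550 →hi
  mid=-2.51567 |R|=1.00482 →lo
  mid=-2.51284 |R|=1.00016 →lo
  ...
  [-2.51284,-2.51266] ⇒ x*=-2.5127
So |R|<1 on (-2.5127, 0).

left endpoint -2.5127.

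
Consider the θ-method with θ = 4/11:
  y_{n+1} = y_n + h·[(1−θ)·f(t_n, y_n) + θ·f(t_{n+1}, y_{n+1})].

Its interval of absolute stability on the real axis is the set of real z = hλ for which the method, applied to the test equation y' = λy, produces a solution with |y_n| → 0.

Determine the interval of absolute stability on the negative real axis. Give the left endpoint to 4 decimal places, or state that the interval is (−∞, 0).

z∈(-7.3333,0).

Set f=λy, z=hλ:
  y_{n+1} = y_n + z·[7/11·y_n + 4/11·y_{n+1}] ⇒ (1 − 4/11z)y_{n+1} = (1 + 7/11z)y_n
  Hence R(z) = (1 + 7/11z)/(1 − 4/11z).

Boundary: |R(x)|=1, x<0.
x=-1.58: |R|=0.0035
R=−1: 1+7/11x = −1+4/11x ⇒ -3/11x=2 ⇒ x=2/(-3/11)=-7.3333
Confirm numerically:
  x=-6.334: |R|=0.91749 <1
  x=-6.108: |R|=0.89625 <1
  x=-4.307: |R|=0.67837 <1
  x=-3.491: |R|=0.53826 <1
  x=-7.668: |R|=1.02409 >1
  x=-7.570: |R|=1.01720 >1
Interval (-7.3333, 0).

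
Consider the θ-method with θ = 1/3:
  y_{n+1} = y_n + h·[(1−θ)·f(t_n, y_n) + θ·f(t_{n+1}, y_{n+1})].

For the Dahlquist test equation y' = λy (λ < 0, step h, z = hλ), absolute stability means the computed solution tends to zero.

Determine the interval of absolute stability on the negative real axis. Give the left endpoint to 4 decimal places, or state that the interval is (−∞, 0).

On y'=λy, z=hλ:
  y_{n+1} = y_n + z·[2/3·y_n + 1/3·y_{n+1}] ⇒ (1 − 1/3z)y_{n+1} = (1 + 2/3z)y_n
  ⇒ R(z) = (1 + 2/3z)/(1 − 1/3z).

Find x<0 with |R(x)|<1.
x=-0.6: |R|=0.5000
R=−1: 1+2/3x = −1+1/3x ⇒ -1/3x=2 ⇒ x=2/(-1/3)=-6.0000
Confirm numerically:
  x=-5.593: |R|=0.95264 <1
  x=-4.610: |R|=0.81735 <1
  x=-3.582: |R|=0.63263 <1
  x=-6.506: |R|=1.05323 >1
  x=-6.433: |R|=1.04590 >1
  x=-6.296: |R|=1.03184 >1
Interval (-6.0000, 0).

(-6.0000, 0).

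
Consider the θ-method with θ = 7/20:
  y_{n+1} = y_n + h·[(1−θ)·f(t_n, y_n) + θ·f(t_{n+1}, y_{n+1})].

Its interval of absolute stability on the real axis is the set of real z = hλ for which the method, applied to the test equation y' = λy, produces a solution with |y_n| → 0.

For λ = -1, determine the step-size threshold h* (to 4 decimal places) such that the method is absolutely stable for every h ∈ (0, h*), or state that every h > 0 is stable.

(-6.6667,0); λ=-1 ⇒ h* = (20/3)/1 = 6.6667.

Set f=λy, z=hλ:
  y_{n+1} = y_n + z·[13/20·y_n + 7/20·y_{n+1}] ⇒ (1 − 7/20z)y_{n+1} = (1 + 13/20z)y_n
  Hence R(z) = (1 + 13/20z)/(1 − 7/20z).

Solve |R(x)|<1 on ℝ⁻.
x=-0.31: |R|=0.7203
R=−1: 1+13/20x = −1+7/20x ⇒ -3/10x=2 ⇒ x=2/(-3/10)=-6.6667
Confirm numerically:
  x=-5.957: |R|=0.93099 <1
  x=-5.112: |R|=0.83278 <1
  x=-3.205: |R|=0.51055 <1
  x=-7.160: |R|=1.04221 >1
  x=-6.886: |R|=1.01930 >1
  x=-6.731: |R|=1.00575 >1
Stable set (-6.6667, 0).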